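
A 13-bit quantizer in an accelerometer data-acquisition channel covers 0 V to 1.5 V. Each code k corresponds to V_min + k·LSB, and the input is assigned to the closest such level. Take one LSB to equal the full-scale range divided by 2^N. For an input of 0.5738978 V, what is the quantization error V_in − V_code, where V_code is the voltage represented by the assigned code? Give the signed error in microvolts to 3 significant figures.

+45.3 µV

Full-scale range = 1.5 V. LSB = 1.5 V / 2^13 ≈ 183.1 µV.
(V_in − V_min)/LSB = (0.5738978 − (0)) × 8192/1.5 = 3134.2472 → nearest code k = 3134.
V_code = V_min + k × range/2^13 = 0 + 3134 × 1.5/8192 = 0.5738525391 V.
e = 0.5738978 − (0.5738525391) = +45.3 µV.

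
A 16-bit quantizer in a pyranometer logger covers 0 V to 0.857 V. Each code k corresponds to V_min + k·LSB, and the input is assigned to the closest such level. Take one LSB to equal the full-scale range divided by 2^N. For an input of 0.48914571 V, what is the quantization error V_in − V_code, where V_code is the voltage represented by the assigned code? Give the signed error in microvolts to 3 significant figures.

V_FS = 0.857 V. LSB = 0.857 V / 2^16 ≈ 13.08 µV.
(0.48914571 − (0)) / LSB = 0.48914571 × 65536/0.857 = 37405.6631. Nearest integer: k = 37406.
V_code = 0 + (37406/65536) × 0.857 = 0.48915011597 V.
Error = V_in − V_code = 0.48914571 − (0.48915011597) = −4.41 µV.

−4.41 µV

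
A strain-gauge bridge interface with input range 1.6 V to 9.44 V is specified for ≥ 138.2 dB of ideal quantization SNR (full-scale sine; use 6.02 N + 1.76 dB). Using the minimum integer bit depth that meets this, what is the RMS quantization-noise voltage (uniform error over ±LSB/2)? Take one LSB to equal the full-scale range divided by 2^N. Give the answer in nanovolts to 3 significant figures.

Range = 9.44 − (1.6) = 7.84 V.
Required N = ⌈(138.2 − 1.76)/6.02⌉ = ⌈22.664⌉ = 23.
One LSB is 7.84 V / 8388608 = 0.93460 µV.
σ_q = LSB/√12 = 0.93460 µV/3.4641 = 270 nV.

270 nV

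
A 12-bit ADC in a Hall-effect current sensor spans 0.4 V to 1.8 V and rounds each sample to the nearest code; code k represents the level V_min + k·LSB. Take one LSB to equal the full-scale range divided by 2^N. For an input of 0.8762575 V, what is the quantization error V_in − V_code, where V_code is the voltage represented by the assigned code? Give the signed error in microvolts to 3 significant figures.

Span: 1.8 V − (0.4 V) = 1.4 V. LSB = 1.4 V / 2^12 ≈ 341.8 µV.
Position in LSBs: (0.8762575 − (0.4)) × 4096/1.4 = 1393.3934; rounding gives k = 1393.
Reconstructed level: 0.4 + 1393 × 1.4/4096 V = 0.8761230469 V.
Error = V_in − V_code = 0.8762575 − (0.8761230469) = +134 µV.

+134 µV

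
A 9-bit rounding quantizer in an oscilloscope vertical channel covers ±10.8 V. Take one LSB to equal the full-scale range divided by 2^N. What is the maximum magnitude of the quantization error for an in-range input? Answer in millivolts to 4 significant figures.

Full-scale range = 10.8 V − (-10.8 V) = 21.6 V.
LSB = 21.6 V / 2^9 = 42.1875 mV.
|e|_max = LSB/2 = 21.09 mV.

21.09 mV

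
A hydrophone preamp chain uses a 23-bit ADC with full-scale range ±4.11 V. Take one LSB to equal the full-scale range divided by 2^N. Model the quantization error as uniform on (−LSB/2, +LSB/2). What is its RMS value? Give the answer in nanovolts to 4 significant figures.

282.9 nV

Full-scale range = 4.11 V − (-4.11 V) = 8.22 V.
LSB = 8.22 V / 2^23 = 0.979900 µV.
RMS of a uniform error over width LSB is LSB/√12 = 282.9 nV.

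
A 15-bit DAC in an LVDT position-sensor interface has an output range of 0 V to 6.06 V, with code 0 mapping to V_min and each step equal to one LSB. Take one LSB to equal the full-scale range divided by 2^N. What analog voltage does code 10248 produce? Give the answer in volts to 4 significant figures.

1.895 V

Range is 6.06 V. LSB = 6.06 V / 2^15.
Output = V_min + (10248/32768) × range = 0 + 0.312744 × 6.06 V
      = 0 + 1.89523 = 1.89523 V.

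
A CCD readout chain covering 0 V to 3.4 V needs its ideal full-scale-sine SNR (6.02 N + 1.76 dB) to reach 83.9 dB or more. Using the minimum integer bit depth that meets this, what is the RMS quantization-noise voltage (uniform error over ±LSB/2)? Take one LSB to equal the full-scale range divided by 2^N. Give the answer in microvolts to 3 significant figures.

V_FS = 3.4 V.
Solving 6.02 N ≥ 83.9 − 1.76: N ≥ 13.645. Round up → N = 14.
One LSB is 3.4 V / 16384 = 207.52 µV.
σ_q = LSB/√12 = 207.52 µV/3.4641 = 59.9 µV.

59.9 µV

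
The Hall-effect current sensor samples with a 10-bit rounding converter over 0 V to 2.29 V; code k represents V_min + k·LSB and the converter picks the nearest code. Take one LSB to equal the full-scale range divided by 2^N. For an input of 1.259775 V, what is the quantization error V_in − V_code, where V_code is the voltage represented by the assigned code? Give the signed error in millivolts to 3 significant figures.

Span = 2.29 V. LSB = 2.29 V / 2^10 ≈ 2.236 mV.
(V_in − V_min)/LSB = (1.259775 − (0)) × 1024/2.29 = 563.3230 → nearest code k = 563.
V_code = V_min + k × range/2^10 = 0 + 563 × 2.29/1024 = 1.259052734 V.
e = 1.259775 − (1.259052734) = +0.722 mV.

+0.722 mV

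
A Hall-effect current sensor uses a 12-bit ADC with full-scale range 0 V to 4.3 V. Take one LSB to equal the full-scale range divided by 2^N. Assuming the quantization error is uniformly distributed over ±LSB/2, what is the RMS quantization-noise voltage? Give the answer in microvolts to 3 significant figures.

303 µV

Range is 4.3 V.
LSB = 4.3 V ÷ 2^12 = 4.3/4096 V = 1.0498 mV.
V_rms = LSB/√12 = 1.0498 mV / √12 = 303 µV.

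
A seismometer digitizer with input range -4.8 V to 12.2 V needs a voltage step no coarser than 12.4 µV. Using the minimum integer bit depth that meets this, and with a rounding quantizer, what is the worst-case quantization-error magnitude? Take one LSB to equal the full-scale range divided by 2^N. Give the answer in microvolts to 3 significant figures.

4.05 µV

Range = 12.2 − (-4.8) = 17 V.
Levels needed ≥ 17/12.4 µV = 1.371e6. 2^21 = 2097152 suffices, so N_min = 21.
One LSB is 17 V / 2097152 = 8.1062 µV.
Half an LSB is 4.05 µV.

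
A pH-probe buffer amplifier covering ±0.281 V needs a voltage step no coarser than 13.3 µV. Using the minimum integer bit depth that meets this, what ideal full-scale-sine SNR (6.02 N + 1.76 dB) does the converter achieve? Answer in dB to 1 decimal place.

The full-scale span is 0.281 − (-0.281) = 0.562 V.
Required number of levels: 0.562/13.3 µV = 42256; smallest N with 2^N ≥ that is 16.
SNR = 6.02 × 16 + 1.76 = 98.08 dB.

98.1 dB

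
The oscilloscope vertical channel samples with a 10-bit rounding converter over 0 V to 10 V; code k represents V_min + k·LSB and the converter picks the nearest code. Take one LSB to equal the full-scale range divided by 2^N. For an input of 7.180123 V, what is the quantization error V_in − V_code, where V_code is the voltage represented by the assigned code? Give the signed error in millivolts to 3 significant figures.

+2.39 mV

Range is 10 V. LSB = 10 V / 2^10 ≈ 9.766 mV.
Position in LSBs: (7.180123 − (0)) × 1024/10 = 735.2446; rounding gives k = 735.
V_code = 0 + (735/1024) × 10 = 7.177734375 V.
V_in − V_code = 7.180123 − (7.177734375) = +2.39 mV.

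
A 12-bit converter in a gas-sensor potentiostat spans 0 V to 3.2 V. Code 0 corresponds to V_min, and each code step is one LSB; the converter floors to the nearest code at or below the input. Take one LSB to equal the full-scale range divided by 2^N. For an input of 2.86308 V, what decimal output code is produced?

3664

Span = 3.2 V. LSB = 3.2 V / 2^12 ≈ 0.7812 mV.
V_in − V_min = 2.86308 − (0) = 2.86308 V.
Divide by LSB: 2.86308 × 4096/3.2 = 3664.7424.
Truncating gives code 3664.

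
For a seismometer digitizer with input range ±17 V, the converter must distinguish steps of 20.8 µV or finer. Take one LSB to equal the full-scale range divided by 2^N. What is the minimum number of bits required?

Range = 17 − (-17) = 34 V.
Levels needed ≥ 34/20.8 µV = 1.635e6. 2^21 = 2097152 suffices, so N_min = 21.

21 bits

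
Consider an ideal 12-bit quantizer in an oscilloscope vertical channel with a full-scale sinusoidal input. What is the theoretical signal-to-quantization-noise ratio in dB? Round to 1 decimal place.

SNR = 6.02·12 + 1.76 = 74.00 dB.

74.0 dB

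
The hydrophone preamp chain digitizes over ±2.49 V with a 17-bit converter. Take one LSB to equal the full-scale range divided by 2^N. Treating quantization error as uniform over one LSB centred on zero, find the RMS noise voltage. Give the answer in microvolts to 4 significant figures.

Full-scale range = 2.49 V − (-2.49 V) = 4.98 V.
One LSB is 4.98 V / 131072 = 37.9944 µV.
For a uniform distribution on [−LSB/2, +LSB/2], V_rms = LSB/√12 = 37.9944 µV/3.4641 = 10.97 µV.

10.97 µV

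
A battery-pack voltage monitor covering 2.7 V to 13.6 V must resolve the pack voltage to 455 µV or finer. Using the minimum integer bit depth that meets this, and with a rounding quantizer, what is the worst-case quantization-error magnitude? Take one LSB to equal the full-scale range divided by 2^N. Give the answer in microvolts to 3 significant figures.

166 µV

Range = 13.6 − (2.7) = 10.9 V.
Need 2^N ≥ 10.9 V / 455 µV = 23960 → N_min = 15.
LSB = 10.9 V / 2^15 = 332.64 µV.
|e|_max = LSB/2 = 166 µV.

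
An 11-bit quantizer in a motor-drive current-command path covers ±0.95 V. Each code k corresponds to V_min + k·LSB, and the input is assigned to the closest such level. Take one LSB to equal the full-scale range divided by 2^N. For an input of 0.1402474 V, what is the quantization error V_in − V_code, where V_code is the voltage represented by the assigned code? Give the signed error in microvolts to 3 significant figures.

Range = 0.95 − (-0.95) = 1.9 V. LSB = 1.9 V / 2^11 ≈ 0.9277 mV.
(0.1402474 − (-0.95)) / LSB = 1.0902474 × 2048/1.9 = 1175.1719. Nearest integer: k = 1175.
Reconstructed level: -0.95 + 1175 × 1.9/2048 V = 0.1400878906 V.
Error = V_in − V_code = 0.1402474 − (0.1400878906) = +160 µV.

+160 µV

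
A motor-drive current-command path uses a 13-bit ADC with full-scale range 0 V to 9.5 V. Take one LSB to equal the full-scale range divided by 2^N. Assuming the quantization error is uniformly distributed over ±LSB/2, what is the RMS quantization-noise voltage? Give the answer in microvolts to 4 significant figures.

334.8 µV

V_FS = 9.5 V.
Step size = 9.5/8192 V = 1.15967 mV.
RMS of a uniform error over width LSB is LSB/√12 = 334.8 µV.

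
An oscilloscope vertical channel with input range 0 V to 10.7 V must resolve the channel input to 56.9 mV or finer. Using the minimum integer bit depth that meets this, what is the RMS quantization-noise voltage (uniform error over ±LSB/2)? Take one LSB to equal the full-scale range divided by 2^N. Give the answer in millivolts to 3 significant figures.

12.1 mV

V_FS = 10.7 V.
Levels needed ≥ 10.7/56.9 mV = 188.0. 2^8 = 256 suffices, so N_min = 8.
LSB = 10.7 V ÷ 2^8 = 10.7/256 V = 41.797 mV.
σ_q = LSB/√12 = 41.797 mV/3.4641 = 12.1 mV.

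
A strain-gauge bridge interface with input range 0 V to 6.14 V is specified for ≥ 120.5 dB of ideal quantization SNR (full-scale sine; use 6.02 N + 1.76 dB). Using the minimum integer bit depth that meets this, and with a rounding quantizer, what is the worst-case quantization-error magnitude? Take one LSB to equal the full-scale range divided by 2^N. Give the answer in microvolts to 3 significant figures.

2.93 µV

Full-scale range = 6.14 V.
Solving 6.02 N ≥ 120.5 − 1.76: N ≥ 19.724. Round up → N = 20.
LSB = 6.14 V / 2^20 = 5.8556 µV.
Max error for round-to-nearest is LSB/2 = 2.93 µV.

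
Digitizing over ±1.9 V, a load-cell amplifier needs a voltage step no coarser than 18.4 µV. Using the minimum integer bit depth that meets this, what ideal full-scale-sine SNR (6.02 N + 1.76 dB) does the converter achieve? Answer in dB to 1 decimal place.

110.1 dB

Full-scale range = 1.9 V − (-1.9 V) = 3.8 V.
Need 2^N ≥ 3.8 V / 18.4 µV = 206500 → N_min = 18.
6.02(18) + 1.76 = 110.12 dB.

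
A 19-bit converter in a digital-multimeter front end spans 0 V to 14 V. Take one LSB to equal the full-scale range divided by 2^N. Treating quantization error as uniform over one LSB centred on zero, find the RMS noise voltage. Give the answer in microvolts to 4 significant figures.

7.708 µV

Range is 14 V.
One LSB is 14 V / 524288 = 26.7029 µV.
σ_q = LSB/√12 = 26.7029 µV/3.4641 = 7.708 µV.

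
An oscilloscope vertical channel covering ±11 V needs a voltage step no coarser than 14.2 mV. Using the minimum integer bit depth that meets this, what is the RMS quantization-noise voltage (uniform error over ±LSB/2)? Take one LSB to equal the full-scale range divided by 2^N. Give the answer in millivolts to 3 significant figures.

The full-scale span is 11 − (-11) = 22 V.
Need 2^N ≥ 22 V / 14.2 mV = 1549 → N_min = 11.
LSB = 22 V / 2^11 = 10.742 mV.
V_rms = LSB/√12 = 3.10 mV.

3.10 mV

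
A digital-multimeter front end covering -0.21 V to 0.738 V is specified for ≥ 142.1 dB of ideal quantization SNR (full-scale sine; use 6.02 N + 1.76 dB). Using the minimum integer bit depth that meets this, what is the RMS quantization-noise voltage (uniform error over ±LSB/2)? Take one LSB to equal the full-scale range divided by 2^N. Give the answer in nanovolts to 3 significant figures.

16.3 nV

Span: 0.738 V − (-0.21 V) = 0.948 V.
Solving 6.02 N ≥ 142.1 − 1.76: N ≥ 23.312. Round up → N = 24.
One LSB is 0.948 V / 16777216 = 56.505 nV.
σ_q = LSB/√12 = 56.505 nV/3.4641 = 16.3 nV.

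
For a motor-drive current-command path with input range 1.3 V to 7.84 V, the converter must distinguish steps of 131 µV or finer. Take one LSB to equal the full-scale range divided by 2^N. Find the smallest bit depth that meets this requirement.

Span: 7.84 V − (1.3 V) = 6.54 V.
Required number of levels: 6.54/131 µV = 49924; smallest N with 2^N ≥ that is 16.

16 bits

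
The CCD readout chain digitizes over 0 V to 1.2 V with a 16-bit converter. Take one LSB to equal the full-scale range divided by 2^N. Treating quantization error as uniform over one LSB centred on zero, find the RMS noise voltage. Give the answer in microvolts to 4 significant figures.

Range is 1.2 V.
Step size = 1.2/65536 V = 18.3105 µV.
V_rms = LSB/√12 = 18.3105 µV / √12 = 5.286 µV.

5.286 µV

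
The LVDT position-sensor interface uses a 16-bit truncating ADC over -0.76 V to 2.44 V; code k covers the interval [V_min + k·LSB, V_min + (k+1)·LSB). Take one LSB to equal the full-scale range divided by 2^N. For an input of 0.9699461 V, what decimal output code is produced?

35429

Full-scale range = 2.44 V − (-0.76 V) = 3.2 V. LSB = 3.2 V / 2^16 ≈ 48.83 µV.
V_in − V_min = 0.9699461 − (-0.76) = 1.7299461 V.
Divide by LSB: 1.7299461 × 65536/3.2 = 35429.2961.
Truncating gives code 35429.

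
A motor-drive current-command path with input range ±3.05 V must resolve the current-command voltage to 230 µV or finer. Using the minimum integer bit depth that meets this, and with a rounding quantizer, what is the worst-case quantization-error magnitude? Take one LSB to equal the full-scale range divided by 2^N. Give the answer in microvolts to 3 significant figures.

Span: 3.05 V − (-3.05 V) = 6.1 V.
Need 2^N ≥ 6.1 V / 230 µV = 26520 → N_min = 15.
One LSB is 6.1 V / 32768 = 186.16 µV.
Max error for round-to-nearest is LSB/2 = 93.1 µV.

93.1 µV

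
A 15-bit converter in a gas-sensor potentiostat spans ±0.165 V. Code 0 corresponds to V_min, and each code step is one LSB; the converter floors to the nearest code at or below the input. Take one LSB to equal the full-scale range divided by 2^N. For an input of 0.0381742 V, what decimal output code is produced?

20174

Range = 0.165 − (-0.165) = 0.33 V. LSB = 0.33 V / 2^15 ≈ 10.07 µV.
V_in − V_min = 0.0381742 − (-0.165) = 0.2031742 V.
Divide by LSB: 0.2031742 × 32768/0.33 = 20174.5824.
Truncating gives code 20174.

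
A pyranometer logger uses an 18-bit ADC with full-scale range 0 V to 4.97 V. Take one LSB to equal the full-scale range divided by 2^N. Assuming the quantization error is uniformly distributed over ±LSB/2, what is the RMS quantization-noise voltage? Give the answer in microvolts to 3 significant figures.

V_FS = 4.97 V.
LSB = 4.97 V ÷ 2^18 = 4.97/262144 V = 18.959 µV.
RMS of a uniform error over width LSB is LSB/√12 = 5.47 µV.

5.47 µV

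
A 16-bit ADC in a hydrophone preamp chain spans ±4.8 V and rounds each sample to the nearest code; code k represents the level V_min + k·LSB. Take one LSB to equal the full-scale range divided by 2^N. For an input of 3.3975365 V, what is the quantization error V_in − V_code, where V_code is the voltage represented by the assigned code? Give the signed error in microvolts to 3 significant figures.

Span: 4.8 V − (-4.8 V) = 9.6 V. LSB = 9.6 V / 2^16 ≈ 146.5 µV.
(3.3975365 − (-4.8)) / LSB = 8.1975365 × 65536/9.6 = 55961.8492. Nearest integer: k = 55962.
V_code = V_min + k × range/2^16 = -4.8 + 55962 × 9.6/65536 = 3.3975585938 V.
V_in − V_code = 3.3975365 − (3.3975585938) = −22.1 µV.

−22.1 µV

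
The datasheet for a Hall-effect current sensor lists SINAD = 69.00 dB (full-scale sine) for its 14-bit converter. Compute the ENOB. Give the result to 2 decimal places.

11.17 bits

Inverting SNR = 6.02 N + 1.76: N_eff = (69.00 − 1.76)/6.02 = 11.1694.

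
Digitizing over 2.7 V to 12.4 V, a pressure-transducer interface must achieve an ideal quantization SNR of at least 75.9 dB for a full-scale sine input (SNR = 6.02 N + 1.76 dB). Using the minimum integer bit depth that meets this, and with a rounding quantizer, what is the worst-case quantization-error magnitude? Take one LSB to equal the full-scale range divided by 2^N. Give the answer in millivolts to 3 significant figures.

Span: 12.4 V − (2.7 V) = 9.7 V.
Required N = ⌈(75.9 − 1.76)/6.02⌉ = ⌈12.316⌉ = 13.
One LSB is 9.7 V / 8192 = 1.1841 mV.
|e|_max = LSB/2 = 0.592 mV.

0.592 mV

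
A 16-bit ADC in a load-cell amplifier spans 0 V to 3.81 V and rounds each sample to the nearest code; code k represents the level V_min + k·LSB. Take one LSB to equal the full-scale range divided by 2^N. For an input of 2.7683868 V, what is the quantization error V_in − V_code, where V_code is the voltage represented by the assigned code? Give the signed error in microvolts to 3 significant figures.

+9.27 µV

V_FS = 3.81 V. LSB = 3.81 V / 2^16 ≈ 58.14 µV.
(2.7683868 − (0)) / LSB = 2.7683868 × 65536/3.81 = 47619.1594. Nearest integer: k = 47619.
V_code = 0 + (47619/65536) × 3.81 = 2.7683775330 V.
V_in − V_code = 2.7683868 − (2.7683775330) = +9.27 µV.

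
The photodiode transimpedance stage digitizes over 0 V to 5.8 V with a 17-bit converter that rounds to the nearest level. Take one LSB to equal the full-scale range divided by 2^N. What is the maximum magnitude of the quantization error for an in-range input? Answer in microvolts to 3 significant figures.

22.1 µV

Full-scale range = 5.8 V.
LSB = 5.8 V ÷ 2^17 = 5.8/131072 V = 44.250 µV.
Worst-case error for round-to-nearest is half an LSB: 22.1 µV.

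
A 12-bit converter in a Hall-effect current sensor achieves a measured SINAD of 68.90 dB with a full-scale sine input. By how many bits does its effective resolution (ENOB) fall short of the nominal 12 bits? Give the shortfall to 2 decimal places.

N_eff = (68.90 − 1.76)/6.02 = 11.1528 bits.
12 − 11.1528 = 0.85 bits below nominal.

0.85 bits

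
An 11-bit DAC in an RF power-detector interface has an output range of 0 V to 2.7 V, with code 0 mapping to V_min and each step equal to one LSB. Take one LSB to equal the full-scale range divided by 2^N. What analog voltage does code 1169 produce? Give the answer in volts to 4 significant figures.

V_FS = 2.7 V. LSB = 2.7 V / 2^11.
V_out = V_min + code × LSB = 0 V + 1169 × 2.7 V / 2048
      = 0 + 1.54116 = 1.54116 V.

1.541 V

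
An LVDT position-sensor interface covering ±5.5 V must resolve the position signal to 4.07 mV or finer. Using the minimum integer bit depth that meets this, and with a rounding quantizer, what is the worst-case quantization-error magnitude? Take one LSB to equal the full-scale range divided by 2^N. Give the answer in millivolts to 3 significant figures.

1.34 mV

Span: 5.5 V − (-5.5 V) = 11 V.
11 V / 4.07 mV = 2703. Since 2^11 = 2048 and 2^12 = 4096, N = 12.
LSB = 11 V ÷ 2^12 = 11/4096 V = 2.6855 mV.
Max error for round-to-nearest is LSB/2 = 1.34 mV.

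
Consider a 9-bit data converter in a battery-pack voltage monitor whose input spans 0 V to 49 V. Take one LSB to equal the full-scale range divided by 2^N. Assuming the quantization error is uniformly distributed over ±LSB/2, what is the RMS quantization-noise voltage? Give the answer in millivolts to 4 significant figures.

27.63 mV

V_FS = 49 V.
One LSB is 49 V / 512 = 95.7031 mV.
For a uniform distribution on [−LSB/2, +LSB/2], V_rms = LSB/√12 = 95.7031 mV/3.4641 = 27.63 mV.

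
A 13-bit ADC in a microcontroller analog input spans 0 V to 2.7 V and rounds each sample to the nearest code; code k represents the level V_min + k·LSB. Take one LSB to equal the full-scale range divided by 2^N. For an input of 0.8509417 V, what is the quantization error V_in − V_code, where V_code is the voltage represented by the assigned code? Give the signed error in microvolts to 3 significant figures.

−59.3 µV

Span = 2.7 V. LSB = 2.7 V / 2^13 ≈ 329.6 µV.
(V_in − V_min)/LSB = (0.8509417 − (0)) × 8192/2.7 = 2581.8202 → nearest code k = 2582.
V_code = 0 + (2582/8192) × 2.7 = 0.8510009766 V.
Error = V_in − V_code = 0.8509417 − (0.8510009766) = −59.3 µV.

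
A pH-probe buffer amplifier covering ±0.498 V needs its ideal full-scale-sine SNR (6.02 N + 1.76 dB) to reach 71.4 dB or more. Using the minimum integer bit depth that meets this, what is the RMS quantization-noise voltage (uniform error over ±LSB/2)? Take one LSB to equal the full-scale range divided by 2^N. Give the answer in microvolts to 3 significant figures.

70.2 µV

The full-scale span is 0.498 − (-0.498) = 0.996 V.
Solving 6.02 N ≥ 71.4 − 1.76: N ≥ 11.568. Round up → N = 12.
Step size = 0.996/4096 V = 243.16 µV.
RMS noise = LSB/√12 = 70.2 µV.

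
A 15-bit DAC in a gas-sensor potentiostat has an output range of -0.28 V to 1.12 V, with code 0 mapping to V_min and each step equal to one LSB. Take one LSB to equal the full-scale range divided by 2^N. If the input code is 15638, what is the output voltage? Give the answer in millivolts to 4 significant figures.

Full-scale range = 1.12 V − (-0.28 V) = 1.4 V. LSB = 1.4 V / 2^15.
V_out = -0.28 + 15638 × (1.4/32768) V
      = -0.28 + 0.668127 = 0.388127 V.

388.1 mV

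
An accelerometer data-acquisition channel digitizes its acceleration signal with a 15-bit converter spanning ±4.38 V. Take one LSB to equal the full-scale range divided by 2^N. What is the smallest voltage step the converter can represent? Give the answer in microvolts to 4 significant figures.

Span: 4.38 V − (-4.38 V) = 8.76 V.
2^15 = 32768 levels.
One LSB is 8.76 V / 32768 = 267.3 µV.

267.3 µV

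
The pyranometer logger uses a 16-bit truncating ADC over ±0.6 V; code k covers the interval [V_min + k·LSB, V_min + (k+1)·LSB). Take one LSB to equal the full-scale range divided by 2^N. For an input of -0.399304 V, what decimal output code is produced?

Full-scale range = 0.6 V − (-0.6 V) = 1.2 V. LSB = 1.2 V / 2^16 ≈ 18.31 µV.
(V_in − V_min) × 2^16/range = (-0.399304 − (-0.6)) × 65536/1.2 = 10960.678.
Floor → code = 10960.

10960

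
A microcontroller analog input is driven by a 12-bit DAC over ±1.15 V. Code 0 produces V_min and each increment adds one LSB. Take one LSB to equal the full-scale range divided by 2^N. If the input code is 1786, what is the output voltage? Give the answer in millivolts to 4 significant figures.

-147.1 mV

Range = 1.15 − (-1.15) = 2.3 V. LSB = 2.3 V / 2^12.
V_out = V_min + code × LSB = -1.15 V + 1786 × 2.3 V / 4096
      = -1.15 + 1.00288 = -0.147119 V.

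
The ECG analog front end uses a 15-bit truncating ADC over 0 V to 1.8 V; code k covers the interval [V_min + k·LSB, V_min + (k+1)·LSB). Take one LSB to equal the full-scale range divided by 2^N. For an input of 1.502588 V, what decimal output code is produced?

27353

V_FS = 1.8 V. LSB = 1.8 V / 2^15 ≈ 54.93 µV.
V_in − V_min = 1.502588 − (0) = 1.502588 V.
Divide by LSB: 1.502588 × 32768/1.8 = 27353.7798.
Truncating gives code 27353.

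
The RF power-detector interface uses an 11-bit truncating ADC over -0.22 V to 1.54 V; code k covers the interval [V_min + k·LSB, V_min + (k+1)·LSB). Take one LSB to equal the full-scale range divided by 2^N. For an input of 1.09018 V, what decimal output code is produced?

Full-scale range = 1.54 V − (-0.22 V) = 1.76 V. LSB = 1.76 V / 2^11 ≈ 0.8594 mV.
(V_in − V_min) × 2^11/range = (1.09018 − (-0.22)) × 2048/1.76 = 1524.573.
Floor → code = 1524.

1524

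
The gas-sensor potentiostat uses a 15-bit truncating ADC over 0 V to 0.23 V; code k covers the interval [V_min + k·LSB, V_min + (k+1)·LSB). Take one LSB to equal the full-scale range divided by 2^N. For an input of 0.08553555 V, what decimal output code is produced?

Span = 0.23 V. LSB = 0.23 V / 2^15 ≈ 7.019 µV.
code = ⌊(V_in − V_min)/LSB⌋ = ⌊(V_in − V_min) × 2^15 / range⌋
     = ⌊(0.08553555 − (0)) × 32768 / 0.23⌋ = ⌊0.08553555 × 32768/0.23⌋
     = ⌊12186.213⌋ = 12186.

12186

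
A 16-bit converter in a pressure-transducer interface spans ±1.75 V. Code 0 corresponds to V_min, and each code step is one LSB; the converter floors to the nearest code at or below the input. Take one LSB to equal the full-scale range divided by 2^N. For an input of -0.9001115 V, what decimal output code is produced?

15913

Range = 1.75 − (-1.75) = 3.5 V. LSB = 3.5 V / 2^16 ≈ 53.41 µV.
(V_in − V_min) × 2^16/range = (-0.9001115 − (-1.75)) × 65536/3.5 = 15913.798.
Floor → code = 15913.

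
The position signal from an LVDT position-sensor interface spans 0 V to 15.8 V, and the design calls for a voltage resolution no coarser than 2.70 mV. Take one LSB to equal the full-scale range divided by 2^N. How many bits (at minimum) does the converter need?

13 bits

V_FS = 15.8 V.
Need 2^N ≥ 15.8 V / 2.70 mV = 5852 → N_min = 13.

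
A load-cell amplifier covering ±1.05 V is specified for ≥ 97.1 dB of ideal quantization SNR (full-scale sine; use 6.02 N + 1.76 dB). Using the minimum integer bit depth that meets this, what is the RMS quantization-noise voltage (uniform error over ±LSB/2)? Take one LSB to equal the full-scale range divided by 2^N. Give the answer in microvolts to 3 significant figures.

9.25 µV

Range = 1.05 − (-1.05) = 2.1 V.
Solving 6.02 N ≥ 97.1 − 1.76: N ≥ 15.837. Round up → N = 16.
LSB = 2.1 V / 2^16 = 32.043 µV.
σ_q = LSB/√12 = 32.043 µV/3.4641 = 9.25 µV.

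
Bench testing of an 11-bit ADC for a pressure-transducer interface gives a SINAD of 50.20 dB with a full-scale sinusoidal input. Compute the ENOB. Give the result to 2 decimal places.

ENOB = (SINAD − 1.76) / 6.02 = (50.20 − 1.76) / 6.02 = 48.44 / 6.02 = 8.0465.

8.05 bits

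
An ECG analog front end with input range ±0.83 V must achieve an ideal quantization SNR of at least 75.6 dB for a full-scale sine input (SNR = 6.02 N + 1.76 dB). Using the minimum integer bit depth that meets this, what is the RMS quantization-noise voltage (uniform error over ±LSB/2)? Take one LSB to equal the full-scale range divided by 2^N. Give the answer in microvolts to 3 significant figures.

58.5 µV

Range = 0.83 − (-0.83) = 1.66 V.
Solving 6.02 N ≥ 75.6 − 1.76: N ≥ 12.266. Round up → N = 13.
LSB = 1.66 V / 2^13 = 202.64 µV.
RMS noise = LSB/√12 = 58.5 µV.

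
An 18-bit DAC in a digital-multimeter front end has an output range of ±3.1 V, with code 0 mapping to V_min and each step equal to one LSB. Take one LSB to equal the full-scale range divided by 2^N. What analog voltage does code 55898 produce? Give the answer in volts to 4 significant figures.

Range = 3.1 − (-3.1) = 6.2 V. LSB = 6.2 V / 2^18.
Output = V_min + (55898/262144) × range = -3.1 + 0.213234 × 6.2 V
      = -3.1 + 1.32205 = -1.77795 V.

-1.778 V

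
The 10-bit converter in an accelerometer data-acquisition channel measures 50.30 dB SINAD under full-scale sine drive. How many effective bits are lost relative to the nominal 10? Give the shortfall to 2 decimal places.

ENOB = (SINAD − 1.76)/6.02 = (50.30 − 1.76)/6.02 = 8.0631 bits.
Shortfall = 10 − 8.0631 = 1.9369 bits.

1.94 bits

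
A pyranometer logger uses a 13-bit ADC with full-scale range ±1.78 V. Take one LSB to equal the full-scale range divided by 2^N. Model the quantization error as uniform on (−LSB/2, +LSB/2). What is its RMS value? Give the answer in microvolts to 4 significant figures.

Range = 1.78 − (-1.78) = 3.56 V.
One LSB is 3.56 V / 8192 = 434.570 µV.
V_rms = LSB/√12 = 434.570 µV / √12 = 125.4 µV.

125.4 µV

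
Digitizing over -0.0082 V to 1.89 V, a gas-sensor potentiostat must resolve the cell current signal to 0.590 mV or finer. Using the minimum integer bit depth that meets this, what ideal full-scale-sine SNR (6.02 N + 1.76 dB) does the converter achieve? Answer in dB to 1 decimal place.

74.0 dB

Full-scale range = 1.89 V − (-0.0082 V) = 1.8982 V.
Levels needed ≥ 1.8982/0.590 mV = 3217. 2^12 = 4096 suffices, so N_min = 12.
Ideal SNR at N = 12: 6.02·12 + 1.76 = 74.0 dB.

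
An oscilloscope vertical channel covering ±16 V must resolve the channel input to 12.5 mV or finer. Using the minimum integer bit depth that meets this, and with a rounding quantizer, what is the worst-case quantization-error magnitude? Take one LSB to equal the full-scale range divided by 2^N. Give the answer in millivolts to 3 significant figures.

Full-scale range = 16 V − (-16 V) = 32 V.
Levels needed ≥ 32/12.5 mV = 2560. 2^12 = 4096 suffices, so N_min = 12.
One LSB is 32 V / 4096 = 7.8125 mV.
|e|_max = LSB/2 = 3.91 mV.

3.91 mV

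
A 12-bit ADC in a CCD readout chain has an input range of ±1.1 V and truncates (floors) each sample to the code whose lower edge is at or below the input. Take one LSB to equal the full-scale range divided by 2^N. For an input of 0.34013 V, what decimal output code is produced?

Full-scale range = 1.1 V − (-1.1 V) = 2.2 V. LSB = 2.2 V / 2^12 ≈ 0.5371 mV.
(V_in − V_min) × 2^12/range = (0.34013 − (-1.1)) × 4096/2.2 = 2681.260.
Floor → code = 2681.

2681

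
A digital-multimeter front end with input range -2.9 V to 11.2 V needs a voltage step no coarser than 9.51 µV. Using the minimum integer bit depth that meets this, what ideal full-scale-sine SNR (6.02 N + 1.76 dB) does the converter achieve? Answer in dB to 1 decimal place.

Span: 11.2 V − (-2.9 V) = 14.1 V.
Levels needed ≥ 14.1/9.51 µV = 1.483e6. 2^21 = 2097152 suffices, so N_min = 21.
SNR = 6.02 × 21 + 1.76 = 128.18 dB.

128.2 dB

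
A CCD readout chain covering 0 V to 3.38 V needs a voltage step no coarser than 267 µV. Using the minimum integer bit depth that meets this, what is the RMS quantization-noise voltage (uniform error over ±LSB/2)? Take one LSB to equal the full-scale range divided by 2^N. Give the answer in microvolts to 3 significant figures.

Full-scale range = 3.38 V.
Need 2^N ≥ 3.38 V / 267 µV = 12660 → N_min = 14.
Step size = 3.38/16384 V = 206.30 µV.
σ_q = LSB/√12 = 206.30 µV/3.4641 = 59.6 µV.

59.6 µV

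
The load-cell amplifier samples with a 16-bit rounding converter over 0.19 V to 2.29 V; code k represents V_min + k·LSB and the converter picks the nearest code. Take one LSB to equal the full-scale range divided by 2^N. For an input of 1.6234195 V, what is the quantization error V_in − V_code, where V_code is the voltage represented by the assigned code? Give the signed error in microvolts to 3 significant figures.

The full-scale span is 2.29 − (0.19) = 2.1 V. LSB = 2.1 V / 2^16 ≈ 32.04 µV.
Position in LSBs: (1.6234195 − (0.19)) × 65536/2.1 = 44733.6097; rounding gives k = 44734.
Reconstructed level: 0.19 + 44734 × 2.1/65536 V = 1.6234320068 V.
V_in − V_code = 1.6234195 − (1.6234320068) = −12.5 µV.

−12.5 µV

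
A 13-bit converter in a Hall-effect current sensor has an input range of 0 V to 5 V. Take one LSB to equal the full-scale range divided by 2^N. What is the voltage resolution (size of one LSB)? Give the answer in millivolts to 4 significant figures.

0.6104 mV

Span = 5 V.
There are 2^13 = 8192 steps.
LSB = 5 V ÷ 2^13 = 5/8192 V = 0.6104 mV.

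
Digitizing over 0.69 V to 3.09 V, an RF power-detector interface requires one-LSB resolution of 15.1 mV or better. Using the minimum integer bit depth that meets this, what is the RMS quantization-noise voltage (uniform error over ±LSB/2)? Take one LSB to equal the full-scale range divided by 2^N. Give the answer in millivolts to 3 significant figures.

2.71 mV

Range = 3.09 − (0.69) = 2.4 V.
2.4 V / 15.1 mV = 158.9. Since 2^7 = 128 and 2^8 = 256, N = 8.
One LSB is 2.4 V / 256 = 9.3750 mV.
RMS noise = LSB/√12 = 2.71 mV.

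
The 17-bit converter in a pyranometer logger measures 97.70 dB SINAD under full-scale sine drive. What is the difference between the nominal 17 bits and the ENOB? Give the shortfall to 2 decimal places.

1.06 bits

ENOB = (SINAD − 1.76)/6.02 = (97.70 − 1.76)/6.02 = 15.9369 bits.
17 − 15.9369 = 1.06 bits below nominal.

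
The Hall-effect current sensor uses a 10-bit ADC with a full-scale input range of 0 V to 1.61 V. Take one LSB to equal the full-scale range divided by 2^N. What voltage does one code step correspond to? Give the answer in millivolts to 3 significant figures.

V_FS = 1.61 V.
There are 2^10 = 1024 steps.
Step size = 1.61/1024 V = 1.57 mV.

1.57 mV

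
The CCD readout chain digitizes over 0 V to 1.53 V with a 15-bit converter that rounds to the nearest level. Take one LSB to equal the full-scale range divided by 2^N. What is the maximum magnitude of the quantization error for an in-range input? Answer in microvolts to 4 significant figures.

23.35 µV

Span = 1.53 V.
One LSB is 1.53 V / 32768 = 46.6919 µV.
Worst-case error for round-to-nearest is half an LSB: 23.35 µV.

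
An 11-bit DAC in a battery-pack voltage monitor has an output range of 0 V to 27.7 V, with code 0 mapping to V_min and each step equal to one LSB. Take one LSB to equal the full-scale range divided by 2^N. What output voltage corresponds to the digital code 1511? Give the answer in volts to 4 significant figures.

V_FS = 27.7 V. LSB = 27.7 V / 2^11.
V_out = 0 + 1511 × (27.7/2048) V
      = 0 V + 20.4369 V = 20.4369 V.

20.44 V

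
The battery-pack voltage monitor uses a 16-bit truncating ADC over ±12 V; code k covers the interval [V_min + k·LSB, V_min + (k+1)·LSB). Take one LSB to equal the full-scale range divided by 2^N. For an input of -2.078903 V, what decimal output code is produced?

Span: 12 V − (-12 V) = 24 V. LSB = 24 V / 2^16 ≈ 366.2 µV.
code = ⌊(V_in − V_min)/LSB⌋ = ⌊(V_in − V_min) × 2^16 / range⌋
     = ⌊(-2.078903 − (-12)) × 65536 / 24⌋ = ⌊9.921097 × 65536/24⌋
     = ⌊27091.209⌋ = 27091.

27091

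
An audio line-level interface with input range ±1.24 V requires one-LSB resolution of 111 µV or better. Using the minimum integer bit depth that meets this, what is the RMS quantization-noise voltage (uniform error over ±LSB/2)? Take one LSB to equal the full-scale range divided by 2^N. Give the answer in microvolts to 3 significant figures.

Span: 1.24 V − (-1.24 V) = 2.48 V.
Levels needed ≥ 2.48/111 µV = 22340. 2^15 = 32768 suffices, so N_min = 15.
LSB = 2.48 V / 2^15 = 75.684 µV.
V_rms = LSB/√12 = 21.8 µV.

21.8 µV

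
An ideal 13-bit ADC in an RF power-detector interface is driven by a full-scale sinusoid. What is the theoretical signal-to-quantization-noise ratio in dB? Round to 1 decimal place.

For an ideal N-bit converter with full-scale sine input, SNR = 6.02 N + 1.76 dB. SNR = 6.02 × 13 + 1.76 = 78.26 + 1.76 = 80.02 dB.

80.0 dB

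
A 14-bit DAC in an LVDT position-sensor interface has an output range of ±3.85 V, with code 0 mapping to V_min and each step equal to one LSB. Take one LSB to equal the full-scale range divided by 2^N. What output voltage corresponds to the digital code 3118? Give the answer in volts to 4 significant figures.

Span: 3.85 V − (-3.85 V) = 7.7 V. LSB = 7.7 V / 2^14.
V_out = V_min + code × LSB = -3.85 V + 3118 × 7.7 V / 16384
      = -3.85 V + 1.46537 V = -2.38463 V.

-2.385 V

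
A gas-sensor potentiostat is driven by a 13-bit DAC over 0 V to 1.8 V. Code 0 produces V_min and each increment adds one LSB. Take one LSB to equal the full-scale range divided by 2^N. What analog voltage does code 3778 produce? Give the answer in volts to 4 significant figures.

Range is 1.8 V. LSB = 1.8 V / 2^13.
V_out = 0 + 3778 × (1.8/8192) V
      = 0 V + 0.830127 V = 0.830127 V.

0.8301 V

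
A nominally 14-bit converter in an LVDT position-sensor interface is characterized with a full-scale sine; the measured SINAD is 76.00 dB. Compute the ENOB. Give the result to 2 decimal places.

12.33 bits

ENOB = (SINAD − 1.76) / 6.02 = (76.00 − 1.76) / 6.02 = 74.24 / 6.02 = 12.3322.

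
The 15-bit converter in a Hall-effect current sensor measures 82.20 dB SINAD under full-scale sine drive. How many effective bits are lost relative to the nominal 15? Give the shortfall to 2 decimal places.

ENOB = (SINAD − 1.76)/6.02 = (82.20 − 1.76)/6.02 = 13.3621 bits.
Shortfall = 15 − 13.3621 = 1.6379 bits.

1.64 bits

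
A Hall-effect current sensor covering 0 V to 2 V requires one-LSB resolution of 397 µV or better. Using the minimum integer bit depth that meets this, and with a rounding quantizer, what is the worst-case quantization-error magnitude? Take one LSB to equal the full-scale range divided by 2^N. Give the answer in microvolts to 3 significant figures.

122 µV

Span = 2 V.
Levels needed ≥ 2/397 µV = 5038. 2^13 = 8192 suffices, so N_min = 13.
Step size = 2/8192 V = 244.14 µV.
Max error for round-to-nearest is LSB/2 = 122 µV.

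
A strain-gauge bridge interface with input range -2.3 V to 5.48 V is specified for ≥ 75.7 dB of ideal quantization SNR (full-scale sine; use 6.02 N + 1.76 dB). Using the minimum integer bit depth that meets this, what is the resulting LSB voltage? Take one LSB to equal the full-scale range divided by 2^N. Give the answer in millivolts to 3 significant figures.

0.950 mV

Span: 5.48 V − (-2.3 V) = 7.78 V.
Solving 6.02 N ≥ 75.7 − 1.76: N ≥ 12.282. Round up → N = 13.
LSB = 7.78 V / 2^13 = 0.950 mV.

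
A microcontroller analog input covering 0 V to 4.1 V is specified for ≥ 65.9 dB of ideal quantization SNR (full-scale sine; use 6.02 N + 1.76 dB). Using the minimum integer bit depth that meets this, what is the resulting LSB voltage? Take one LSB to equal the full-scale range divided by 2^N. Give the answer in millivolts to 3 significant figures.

2.00 mV

Range is 4.1 V.
N ≥ (65.9 − 1.76)/6.02 = 10.654 → N_min = 11.
One LSB is 4.1 V / 2048 = 2.00 mV.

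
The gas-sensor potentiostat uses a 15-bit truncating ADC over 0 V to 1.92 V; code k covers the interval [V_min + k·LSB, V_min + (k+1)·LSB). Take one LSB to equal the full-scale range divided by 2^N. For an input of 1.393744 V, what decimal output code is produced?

Range is 1.92 V. LSB = 1.92 V / 2^15 ≈ 58.59 µV.
V_in − V_min = 1.393744 − (0) = 1.393744 V.
Divide by LSB: 1.393744 × 32768/1.92 = 23786.5643.
Truncating gives code 23786.

23786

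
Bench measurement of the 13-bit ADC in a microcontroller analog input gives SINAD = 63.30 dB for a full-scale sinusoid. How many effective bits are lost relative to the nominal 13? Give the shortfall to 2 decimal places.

2.78 bits

Effective bits = (63.30 − 1.76)/6.02 = 10.2226.
Shortfall = 13 − 10.2226 = 2.7774 bits.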